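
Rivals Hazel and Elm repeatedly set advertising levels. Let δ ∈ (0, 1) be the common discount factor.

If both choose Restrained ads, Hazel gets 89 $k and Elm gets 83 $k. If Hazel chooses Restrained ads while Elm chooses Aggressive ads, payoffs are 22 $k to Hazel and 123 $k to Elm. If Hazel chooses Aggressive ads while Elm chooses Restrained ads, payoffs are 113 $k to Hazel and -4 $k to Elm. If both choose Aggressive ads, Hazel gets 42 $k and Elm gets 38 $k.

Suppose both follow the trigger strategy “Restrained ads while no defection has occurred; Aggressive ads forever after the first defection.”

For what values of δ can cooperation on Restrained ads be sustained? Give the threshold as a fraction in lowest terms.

8/17

Hazel's threshold: (113−89)/(113−42) = 24/71.
Elm's threshold: (123−83)/(123−38) = 8/17.
24/71 < 8/17, so Elm binds and δ* = 8/17.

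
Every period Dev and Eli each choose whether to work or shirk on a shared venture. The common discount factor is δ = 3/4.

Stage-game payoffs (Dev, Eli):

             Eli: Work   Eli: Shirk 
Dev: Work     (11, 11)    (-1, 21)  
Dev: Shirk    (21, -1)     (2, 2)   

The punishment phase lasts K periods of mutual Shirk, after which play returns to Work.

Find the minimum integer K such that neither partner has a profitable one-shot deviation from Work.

2

IC: δ(1−δ^K)/(1−δ) ≥ (21−11)/(11−2) = 10/9.
With δ = 3/4: need 1 − δ^K ≥ 10/9·(1−3/4)/(3/4), i.e. δ^K ≤ 0.6296.
Since (3/4)^1 = 0.7500 and (3/4)^2 = 0.5625, the smallest such K is 2.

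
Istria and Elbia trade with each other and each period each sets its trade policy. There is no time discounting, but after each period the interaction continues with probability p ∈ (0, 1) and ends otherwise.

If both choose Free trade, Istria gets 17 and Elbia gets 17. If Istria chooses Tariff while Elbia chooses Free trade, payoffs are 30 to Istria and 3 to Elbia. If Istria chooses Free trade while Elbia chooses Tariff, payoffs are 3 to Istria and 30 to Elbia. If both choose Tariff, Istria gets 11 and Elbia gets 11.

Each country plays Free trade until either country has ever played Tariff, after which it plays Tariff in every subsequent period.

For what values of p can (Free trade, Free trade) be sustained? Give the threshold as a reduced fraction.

13/19

With no time discounting, the continuation probability p plays the role of the discount factor.
Grim-trigger IC: 17/(1−p) ≥ 30 + 11p/(1−p) ⇒ p ≥ (30−17)/(30−11) = 13/19.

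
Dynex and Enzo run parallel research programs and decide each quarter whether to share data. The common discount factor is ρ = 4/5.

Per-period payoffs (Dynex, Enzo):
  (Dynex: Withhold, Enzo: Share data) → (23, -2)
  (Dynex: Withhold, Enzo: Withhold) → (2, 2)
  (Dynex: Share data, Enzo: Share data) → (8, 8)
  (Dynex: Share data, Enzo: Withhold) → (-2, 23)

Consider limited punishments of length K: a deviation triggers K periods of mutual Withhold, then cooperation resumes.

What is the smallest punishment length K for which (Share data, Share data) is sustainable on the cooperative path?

IC: ρ(1−ρ^K)/(1−ρ) ≥ (23−8)/(8−2) = 5/2.
With ρ = 4/5: need 1 − ρ^K ≥ 5/2·(1−4/5)/(4/5), i.e. ρ^K ≤ 0.3750.
Since (4/5)^4 = 0.4096 and (4/5)^5 = 0.3277, the smallest such K is 5.

5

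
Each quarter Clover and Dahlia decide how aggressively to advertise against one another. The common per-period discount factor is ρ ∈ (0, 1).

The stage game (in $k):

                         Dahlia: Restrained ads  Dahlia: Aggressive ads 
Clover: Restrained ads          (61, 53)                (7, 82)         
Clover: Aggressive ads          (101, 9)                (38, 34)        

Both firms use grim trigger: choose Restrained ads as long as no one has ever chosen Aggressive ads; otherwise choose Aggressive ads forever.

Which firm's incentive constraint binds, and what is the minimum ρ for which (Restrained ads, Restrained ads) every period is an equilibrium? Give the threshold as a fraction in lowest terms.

Clover's threshold: (101−61)/(101−38) = 40/63.
Dahlia's threshold: (82−53)/(82−34) = 29/48.
40/63 > 29/48, so Clover binds and ρ* = 40/63.

Clover; ρ ≥ 40/63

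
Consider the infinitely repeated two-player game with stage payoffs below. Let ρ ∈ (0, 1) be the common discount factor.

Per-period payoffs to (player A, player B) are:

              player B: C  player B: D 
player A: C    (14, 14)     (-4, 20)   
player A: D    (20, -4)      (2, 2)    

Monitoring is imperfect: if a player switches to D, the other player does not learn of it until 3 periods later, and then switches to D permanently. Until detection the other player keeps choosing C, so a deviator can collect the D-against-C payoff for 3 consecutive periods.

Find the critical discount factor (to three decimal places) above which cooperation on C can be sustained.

Deviating for the 3 undetected periods gains 20−14 = 6 per period over cooperation, then loses 14−2 = 12 per period forever once punishment starts.
Gain: 6(1 + ρ + … + ρ^2); loss: 12·ρ^3/(1−ρ).
No profitable deviation ⇔ 6(1−ρ^3) ≤ 12·ρ^3, i.e. ρ^3 ≥ 6/(6+12) = 1/3.
Hence ρ ≥ (1/3)^(1/3) ≈ 0.693.

0.693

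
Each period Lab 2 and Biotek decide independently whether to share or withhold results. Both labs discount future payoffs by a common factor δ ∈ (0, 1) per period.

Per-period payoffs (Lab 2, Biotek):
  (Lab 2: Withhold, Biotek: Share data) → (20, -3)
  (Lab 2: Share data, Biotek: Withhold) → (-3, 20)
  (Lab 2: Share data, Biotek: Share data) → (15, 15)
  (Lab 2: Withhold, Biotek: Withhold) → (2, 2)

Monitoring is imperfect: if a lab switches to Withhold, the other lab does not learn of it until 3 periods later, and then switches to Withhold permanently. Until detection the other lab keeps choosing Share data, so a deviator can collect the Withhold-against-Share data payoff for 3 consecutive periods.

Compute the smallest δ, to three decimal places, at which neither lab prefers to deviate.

Deviating for the 3 undetected periods gains 20−15 = 5 per period over cooperation, then loses 15−2 = 13 per period forever once punishment starts.
Gain: 5(1 + δ + … + δ^2); loss: 13·δ^3/(1−δ).
No profitable deviation ⇔ 5(1−δ^3) ≤ 13·δ^3, i.e. δ^3 ≥ 5/(5+13) = 5/18.
Hence δ ≥ (5/18)^(1/3) ≈ 0.652.

0.652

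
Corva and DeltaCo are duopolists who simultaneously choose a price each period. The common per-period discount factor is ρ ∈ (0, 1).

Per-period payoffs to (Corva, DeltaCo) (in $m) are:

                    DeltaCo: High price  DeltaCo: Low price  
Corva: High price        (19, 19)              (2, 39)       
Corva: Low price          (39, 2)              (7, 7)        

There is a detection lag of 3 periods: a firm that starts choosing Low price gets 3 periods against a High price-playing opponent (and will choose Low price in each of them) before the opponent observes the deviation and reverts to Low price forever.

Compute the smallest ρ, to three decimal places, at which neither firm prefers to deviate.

Deviating for the 3 undetected periods gains 39−19 = 20 per period over cooperation, then loses 19−7 = 12 per period forever once punishment starts.
Gain: 20(1 + ρ + … + ρ^2); loss: 12·ρ^3/(1−ρ).
No profitable deviation ⇔ 20(1−ρ^3) ≤ 12·ρ^3, i.e. ρ^3 ≥ 20/(20+12) = 5/8.
Hence ρ ≥ (5/8)^(1/3) ≈ 0.855.

0.855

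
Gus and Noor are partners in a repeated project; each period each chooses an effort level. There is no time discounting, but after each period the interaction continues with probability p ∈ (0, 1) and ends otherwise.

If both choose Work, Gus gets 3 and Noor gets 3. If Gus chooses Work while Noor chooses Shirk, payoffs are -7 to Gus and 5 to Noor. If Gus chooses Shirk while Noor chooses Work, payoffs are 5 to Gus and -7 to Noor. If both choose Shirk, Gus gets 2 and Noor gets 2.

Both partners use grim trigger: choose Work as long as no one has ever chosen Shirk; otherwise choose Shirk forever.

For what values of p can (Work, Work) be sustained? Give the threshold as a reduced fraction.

2/3

With no time discounting, the continuation probability p plays the role of the discount factor.
Grim-trigger IC: 3/(1−p) ≥ 5 + 2p/(1−p) ⇒ p ≥ (5−3)/(5−2) = 2/3.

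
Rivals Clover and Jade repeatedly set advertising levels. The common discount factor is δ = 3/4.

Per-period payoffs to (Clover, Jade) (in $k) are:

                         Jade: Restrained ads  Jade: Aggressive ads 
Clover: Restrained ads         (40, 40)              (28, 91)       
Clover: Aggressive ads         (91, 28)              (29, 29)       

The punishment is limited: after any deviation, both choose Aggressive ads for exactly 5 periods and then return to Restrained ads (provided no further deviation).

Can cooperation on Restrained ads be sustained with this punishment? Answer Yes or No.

IC: δ+…+δ^5 ≥ (91−40)/(40−29) = 51/11.
At δ = 3/4: partial sum = 2.2881 < 4.6364. Cooperation not sustainable.

No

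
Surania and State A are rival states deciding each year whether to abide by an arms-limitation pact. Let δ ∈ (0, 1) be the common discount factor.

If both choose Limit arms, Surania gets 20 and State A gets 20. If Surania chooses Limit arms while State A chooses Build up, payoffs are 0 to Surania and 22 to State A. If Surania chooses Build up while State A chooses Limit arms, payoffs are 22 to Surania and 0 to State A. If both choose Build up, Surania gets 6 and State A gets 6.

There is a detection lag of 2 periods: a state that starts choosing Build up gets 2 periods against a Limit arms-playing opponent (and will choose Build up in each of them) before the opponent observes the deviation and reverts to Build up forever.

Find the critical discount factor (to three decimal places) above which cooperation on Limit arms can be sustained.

Deviating for the 2 undetected periods gains 22−20 = 2 per period over cooperation, then loses 20−6 = 14 per period forever once punishment starts.
Gain: 2(1 + δ + … + δ^1); loss: 14·δ^2/(1−δ).
No profitable deviation ⇔ 2(1−δ^2) ≤ 14·δ^2, i.e. δ^2 ≥ 2/(2+14) = 1/8.
Hence δ ≥ (1/8)^(1/2) ≈ 0.354.

0.354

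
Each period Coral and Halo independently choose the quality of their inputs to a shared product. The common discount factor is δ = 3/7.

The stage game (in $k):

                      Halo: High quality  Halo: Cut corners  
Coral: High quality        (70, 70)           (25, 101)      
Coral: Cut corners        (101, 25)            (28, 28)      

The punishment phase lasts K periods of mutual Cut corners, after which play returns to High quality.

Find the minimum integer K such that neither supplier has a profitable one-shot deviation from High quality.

5

IC: δ(1−δ^K)/(1−δ) ≥ (101−70)/(70−28) = 31/42.
With δ = 3/7: need 1 − δ^K ≥ 31/42·(1−3/7)/(3/7), i.e. δ^K ≤ 0.0159.
Since (3/7)^4 = 0.0337 and (3/7)^5 = 0.0145, the smallest such K is 5.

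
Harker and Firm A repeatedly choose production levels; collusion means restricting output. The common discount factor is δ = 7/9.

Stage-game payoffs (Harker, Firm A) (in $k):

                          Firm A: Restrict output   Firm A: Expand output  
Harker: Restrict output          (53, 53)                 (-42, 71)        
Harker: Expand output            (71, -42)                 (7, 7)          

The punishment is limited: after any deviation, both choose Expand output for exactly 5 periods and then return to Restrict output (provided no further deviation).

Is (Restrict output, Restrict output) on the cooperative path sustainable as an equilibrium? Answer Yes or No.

Yes

IC: δ+…+δ^5 ≥ (71−53)/(53−7) = 9/23.
At δ = 7/9: partial sum = 2.5038 ≥ 0.3913. Cooperation sustainable.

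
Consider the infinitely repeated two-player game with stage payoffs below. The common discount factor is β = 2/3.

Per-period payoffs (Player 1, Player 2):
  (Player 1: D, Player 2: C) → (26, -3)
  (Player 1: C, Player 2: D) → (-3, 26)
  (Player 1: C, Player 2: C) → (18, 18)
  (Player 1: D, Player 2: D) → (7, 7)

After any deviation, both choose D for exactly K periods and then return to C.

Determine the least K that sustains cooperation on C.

2

Need Σ_{k=1}^{K} β^k ≥ (26−18)/(18−7) = 0.7273 at β = 2/3.
At K = 1 the sum is 0.6667 < 0.7273; at K = 2 it is 1.1111 ≥ 0.7273.
So the minimum punishment length is K = 2.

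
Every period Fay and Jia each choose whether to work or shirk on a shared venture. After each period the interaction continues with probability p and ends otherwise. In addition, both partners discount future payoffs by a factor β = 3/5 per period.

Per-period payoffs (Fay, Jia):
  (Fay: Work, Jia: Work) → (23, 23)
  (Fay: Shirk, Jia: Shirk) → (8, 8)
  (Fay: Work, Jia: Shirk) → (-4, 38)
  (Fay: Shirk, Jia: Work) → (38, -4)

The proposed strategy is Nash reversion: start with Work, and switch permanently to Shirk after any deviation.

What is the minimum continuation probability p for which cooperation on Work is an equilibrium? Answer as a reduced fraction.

With continuation probability p and discount β, the effective per-period discount factor is βp.
Grim-trigger IC: βp ≥ (38−23)/(38−8) = 1/2.
So p ≥ (1/2)/(3/5) = 5/6.

5/6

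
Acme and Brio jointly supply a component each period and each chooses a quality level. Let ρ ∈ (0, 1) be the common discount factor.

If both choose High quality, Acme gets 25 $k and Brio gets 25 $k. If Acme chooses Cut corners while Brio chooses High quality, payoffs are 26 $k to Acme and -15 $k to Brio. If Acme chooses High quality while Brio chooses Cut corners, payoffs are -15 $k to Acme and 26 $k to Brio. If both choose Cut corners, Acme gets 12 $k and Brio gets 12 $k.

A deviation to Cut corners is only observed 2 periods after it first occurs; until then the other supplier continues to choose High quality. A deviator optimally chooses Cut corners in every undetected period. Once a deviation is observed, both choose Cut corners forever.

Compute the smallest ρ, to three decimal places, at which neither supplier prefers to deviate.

The best deviation is to choose Cut corners for all 2 undetected periods, earning 26 each, then 12 forever once detected.
Deviation value: 26(1−ρ^2)/(1−ρ) + 12ρ^2/(1−ρ); cooperation value: 25/(1−ρ).
IC: 25 ≥ 26(1−ρ^2) + 12ρ^2 = 26 − 14ρ^2.
So ρ^2 ≥ 1/14, giving ρ ≥ (1/14)^(1/2) ≈ 0.267.

0.267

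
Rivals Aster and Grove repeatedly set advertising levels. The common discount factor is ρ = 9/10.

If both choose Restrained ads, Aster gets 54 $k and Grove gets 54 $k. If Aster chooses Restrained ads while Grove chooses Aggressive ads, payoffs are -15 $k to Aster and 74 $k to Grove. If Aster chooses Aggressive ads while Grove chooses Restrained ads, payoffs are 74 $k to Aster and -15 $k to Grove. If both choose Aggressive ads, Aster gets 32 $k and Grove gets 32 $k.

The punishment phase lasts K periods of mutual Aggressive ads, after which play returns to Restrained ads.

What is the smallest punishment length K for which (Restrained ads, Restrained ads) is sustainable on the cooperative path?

Need Σ_{k=1}^{K} ρ^k ≥ (74−54)/(54−32) = 0.9091 at ρ = 9/10.
At K = 1 the sum is 0.9000 < 0.9091; at K = 2 it is 1.7100 ≥ 0.9091.
So the minimum punishment length is K = 2.

2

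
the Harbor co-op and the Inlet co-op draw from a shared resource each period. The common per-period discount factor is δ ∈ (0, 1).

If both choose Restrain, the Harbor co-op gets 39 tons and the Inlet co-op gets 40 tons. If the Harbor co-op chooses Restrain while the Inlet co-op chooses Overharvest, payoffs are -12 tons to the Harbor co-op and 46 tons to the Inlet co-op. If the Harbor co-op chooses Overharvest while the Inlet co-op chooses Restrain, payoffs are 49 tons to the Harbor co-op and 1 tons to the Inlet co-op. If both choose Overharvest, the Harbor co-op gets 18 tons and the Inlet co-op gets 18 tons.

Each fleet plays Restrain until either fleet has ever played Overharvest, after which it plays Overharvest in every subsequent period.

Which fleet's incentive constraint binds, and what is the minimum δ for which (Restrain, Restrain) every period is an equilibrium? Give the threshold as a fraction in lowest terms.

the Harbor co-op: cooperation gives 39 each period; deviation gives 49 once then 18 forever.
  39/(1−δ) ≥ 49 + 18δ/(1−δ) ⇒ δ ≥ 10/31.
the Inlet co-op: cooperation gives 40 each period; deviation gives 46 once then 18 forever.
  δ ≥ 6/28 = 3/14.
Both must hold, so the binding constraint is the Harbor co-op's: δ ≥ 10/31.

the Harbor co-op; δ ≥ 10/31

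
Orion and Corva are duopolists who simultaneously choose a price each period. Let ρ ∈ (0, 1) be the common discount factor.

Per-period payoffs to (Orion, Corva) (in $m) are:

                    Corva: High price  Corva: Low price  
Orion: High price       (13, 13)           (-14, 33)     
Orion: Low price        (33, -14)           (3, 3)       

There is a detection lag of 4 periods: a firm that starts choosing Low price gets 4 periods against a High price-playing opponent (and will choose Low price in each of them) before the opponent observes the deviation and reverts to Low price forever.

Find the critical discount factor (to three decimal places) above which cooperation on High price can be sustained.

0.904

Deviating for the 4 undetected periods gains 33−13 = 20 per period over cooperation, then loses 13−3 = 10 per period forever once punishment starts.
Gain: 20(1 + ρ + … + ρ^3); loss: 10·ρ^4/(1−ρ).
No profitable deviation ⇔ 20(1−ρ^4) ≤ 10·ρ^4, i.e. ρ^4 ≥ 20/(20+10) = 2/3.
Hence ρ ≥ (2/3)^(1/4) ≈ 0.904.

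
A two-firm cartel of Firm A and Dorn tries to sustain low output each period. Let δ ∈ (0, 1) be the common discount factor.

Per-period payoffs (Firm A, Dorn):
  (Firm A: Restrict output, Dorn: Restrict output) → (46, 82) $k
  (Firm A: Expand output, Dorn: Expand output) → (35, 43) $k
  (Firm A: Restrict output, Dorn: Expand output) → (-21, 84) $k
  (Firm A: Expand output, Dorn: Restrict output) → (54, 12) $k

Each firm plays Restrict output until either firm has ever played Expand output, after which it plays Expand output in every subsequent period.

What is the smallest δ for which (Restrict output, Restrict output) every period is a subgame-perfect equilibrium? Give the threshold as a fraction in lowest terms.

8/19

Firm A: cooperation gives 46 each period; deviation gives 54 once then 35 forever.
  46/(1−δ) ≥ 54 + 35δ/(1−δ) ⇒ δ ≥ 8/19.
Dorn: cooperation gives 82 each period; deviation gives 84 once then 43 forever.
  δ ≥ 2/41.
Both must hold, so the binding constraint is Firm A's: δ ≥ 8/19.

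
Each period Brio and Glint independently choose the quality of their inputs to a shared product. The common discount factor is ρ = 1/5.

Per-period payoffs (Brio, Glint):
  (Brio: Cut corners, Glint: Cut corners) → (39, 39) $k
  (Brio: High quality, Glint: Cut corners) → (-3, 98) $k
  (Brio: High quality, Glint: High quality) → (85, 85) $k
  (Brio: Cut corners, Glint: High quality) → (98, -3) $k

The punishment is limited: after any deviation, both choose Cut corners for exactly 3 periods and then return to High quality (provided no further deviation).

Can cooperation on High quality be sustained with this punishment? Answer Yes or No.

A one-shot deviation gives 98 now, then 39 for 3 periods, then back to 85.
Gain from deviating: (98−85) today; loss: (85−39) in each of the next 3 periods.
No-deviation condition: (85−39)(ρ+…+ρ^3) ≥ 98−85, i.e. ρ+…+ρ^3 ≥ 13/46.
At ρ = 1/5: ρ+…+ρ^3 = 0.2480 < 0.2826.
So cooperation is not sustainable.

No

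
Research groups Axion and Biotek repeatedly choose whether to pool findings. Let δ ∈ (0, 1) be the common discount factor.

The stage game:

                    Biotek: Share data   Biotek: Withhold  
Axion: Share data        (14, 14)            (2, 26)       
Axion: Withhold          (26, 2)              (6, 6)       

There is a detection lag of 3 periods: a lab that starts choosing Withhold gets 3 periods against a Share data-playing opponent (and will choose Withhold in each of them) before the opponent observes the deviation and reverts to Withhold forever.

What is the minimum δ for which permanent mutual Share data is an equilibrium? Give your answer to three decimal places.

0.843

A deviator earns 26 for 3 periods, then 6 forever; cooperating earns 14 forever. Multiplying the IC by (1−δ):
14 ≥ 26(1−δ^3) + 6δ^3, so 20·δ^3 ≥ 12 and δ^3 ≥ 3/5.
δ ≥ (3/5)^(1/3) ≈ 0.843.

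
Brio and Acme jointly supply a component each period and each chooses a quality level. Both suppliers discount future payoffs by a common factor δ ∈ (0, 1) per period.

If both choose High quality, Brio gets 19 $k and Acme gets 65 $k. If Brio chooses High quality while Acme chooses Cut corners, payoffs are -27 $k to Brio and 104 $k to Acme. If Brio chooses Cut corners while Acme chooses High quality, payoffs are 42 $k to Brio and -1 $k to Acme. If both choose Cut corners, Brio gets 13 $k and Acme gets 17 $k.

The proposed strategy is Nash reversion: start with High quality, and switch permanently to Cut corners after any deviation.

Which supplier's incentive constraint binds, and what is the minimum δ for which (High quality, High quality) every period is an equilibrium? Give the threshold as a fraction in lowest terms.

Brio; δ ≥ 23/29

Brio: cooperation gives 19 each period; deviation gives 42 once then 13 forever.
  19/(1−δ) ≥ 42 + 13δ/(1−δ) ⇒ δ ≥ 23/29.
Acme: cooperation gives 65 each period; deviation gives 104 once then 17 forever.
  δ ≥ 39/87 = 13/29.
Both must hold, so the binding constraint is Brio's: δ ≥ 23/29.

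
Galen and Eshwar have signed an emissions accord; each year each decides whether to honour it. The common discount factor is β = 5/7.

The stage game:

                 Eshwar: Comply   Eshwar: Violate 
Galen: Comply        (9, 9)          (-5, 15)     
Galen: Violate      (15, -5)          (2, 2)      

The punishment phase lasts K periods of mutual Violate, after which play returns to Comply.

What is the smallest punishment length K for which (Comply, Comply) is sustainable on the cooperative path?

Need Σ_{k=1}^{K} β^k ≥ (15−9)/(9−2) = 0.8571 at β = 5/7.
At K = 1 the sum is 0.7143 < 0.8571; at K = 2 it is 1.2245 ≥ 0.8571.
So the minimum punishment length is K = 2.

2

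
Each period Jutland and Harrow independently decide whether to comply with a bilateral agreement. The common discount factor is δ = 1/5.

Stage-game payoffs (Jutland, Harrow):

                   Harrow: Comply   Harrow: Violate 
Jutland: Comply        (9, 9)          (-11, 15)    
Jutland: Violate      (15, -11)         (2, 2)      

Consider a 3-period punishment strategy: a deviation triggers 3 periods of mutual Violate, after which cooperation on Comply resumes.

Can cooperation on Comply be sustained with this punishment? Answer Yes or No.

IC: δ+…+δ^3 ≥ (15−9)/(9−2) = 6/7.
At δ = 1/5: partial sum = 0.2480 < 0.8571. Cooperation not sustainable.

No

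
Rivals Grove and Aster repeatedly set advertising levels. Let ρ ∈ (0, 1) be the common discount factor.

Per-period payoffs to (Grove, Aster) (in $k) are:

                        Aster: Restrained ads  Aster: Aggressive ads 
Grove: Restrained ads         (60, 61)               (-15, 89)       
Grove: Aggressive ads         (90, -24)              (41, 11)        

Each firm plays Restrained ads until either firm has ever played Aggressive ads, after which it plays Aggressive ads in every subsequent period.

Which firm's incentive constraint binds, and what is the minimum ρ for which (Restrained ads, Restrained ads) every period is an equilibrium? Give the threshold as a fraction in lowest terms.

Grove: cooperation gives 60 each period; deviation gives 90 once then 41 forever.
  60/(1−ρ) ≥ 90 + 41ρ/(1−ρ) ⇒ ρ ≥ 30/49.
Aster: cooperation gives 61 each period; deviation gives 89 once then 11 forever.
  ρ ≥ 28/78 = 14/39.
Both must hold, so the binding constraint is Grove's: ρ ≥ 30/49.

Grove; ρ ≥ 30/49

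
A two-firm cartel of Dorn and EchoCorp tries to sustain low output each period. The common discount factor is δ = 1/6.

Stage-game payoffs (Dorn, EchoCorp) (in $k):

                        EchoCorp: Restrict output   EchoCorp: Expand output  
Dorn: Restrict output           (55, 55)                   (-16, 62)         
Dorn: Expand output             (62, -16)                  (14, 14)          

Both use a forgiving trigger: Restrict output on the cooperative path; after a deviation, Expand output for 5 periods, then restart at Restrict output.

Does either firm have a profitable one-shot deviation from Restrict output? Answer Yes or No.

IC: δ+…+δ^5 ≥ (62−55)/(55−14) = 7/41.
At δ = 1/6: partial sum = 0.2000 ≥ 0.1707. Cooperation sustainable.

No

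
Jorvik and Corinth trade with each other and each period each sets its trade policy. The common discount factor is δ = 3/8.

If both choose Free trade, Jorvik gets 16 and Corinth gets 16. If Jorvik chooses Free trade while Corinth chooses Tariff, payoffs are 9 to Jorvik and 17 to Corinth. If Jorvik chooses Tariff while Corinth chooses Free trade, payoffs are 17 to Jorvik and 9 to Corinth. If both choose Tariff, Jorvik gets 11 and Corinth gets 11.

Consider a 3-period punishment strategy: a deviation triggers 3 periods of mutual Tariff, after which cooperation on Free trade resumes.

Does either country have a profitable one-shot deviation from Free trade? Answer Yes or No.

Comparing payoff streams over the 4 periods until play realigns: cooperate → 16(1+δ+…+δ^3); deviate → 17 + 11(δ+…+δ^3).
Cooperation is sustained iff (16−11)(δ+…+δ^3) ≥ 17−16.
δ+…+δ^3 = 3/8·(1−(3/8)^3)/(1−3/8) = 0.5684, and (17−16)/(16−11) = 0.2000.
0.5684 ≥ 0.2000, so cooperation is sustainable.

No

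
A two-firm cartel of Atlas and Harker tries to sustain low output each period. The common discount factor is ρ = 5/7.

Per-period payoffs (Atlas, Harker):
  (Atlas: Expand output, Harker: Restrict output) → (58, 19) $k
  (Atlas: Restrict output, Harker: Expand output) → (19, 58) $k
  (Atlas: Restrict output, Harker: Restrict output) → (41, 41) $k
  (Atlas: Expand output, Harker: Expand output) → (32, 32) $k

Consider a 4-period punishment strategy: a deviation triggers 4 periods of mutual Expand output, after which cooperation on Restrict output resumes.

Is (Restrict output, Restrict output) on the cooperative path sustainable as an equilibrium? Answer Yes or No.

No

A one-shot deviation gives 58 now, then 32 for 4 periods, then back to 41.
Gain from deviating: (58−41) today; loss: (41−32) in each of the next 4 periods.
No-deviation condition: (41−32)(ρ+…+ρ^4) ≥ 58−41, i.e. ρ+…+ρ^4 ≥ 17/9.
At ρ = 5/7: ρ+…+ρ^4 = 1.8492 < 1.8889.
So cooperation is not sustainable.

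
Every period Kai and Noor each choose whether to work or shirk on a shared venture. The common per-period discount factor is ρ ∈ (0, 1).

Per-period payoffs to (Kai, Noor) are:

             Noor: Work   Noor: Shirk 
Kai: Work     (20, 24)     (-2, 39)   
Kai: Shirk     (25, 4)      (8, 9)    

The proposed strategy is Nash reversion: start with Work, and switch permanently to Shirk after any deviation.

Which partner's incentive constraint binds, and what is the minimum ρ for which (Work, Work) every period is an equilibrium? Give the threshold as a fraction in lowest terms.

Kai: cooperation gives 20 each period; deviation gives 25 once then 8 forever.
  20/(1−ρ) ≥ 25 + 8ρ/(1−ρ) ⇒ ρ ≥ 5/17.
Noor: cooperation gives 24 each period; deviation gives 39 once then 9 forever.
  ρ ≥ 15/30 = 1/2.
Both must hold, so the binding constraint is Noor's: ρ ≥ 1/2.

Noor; ρ ≥ 1/2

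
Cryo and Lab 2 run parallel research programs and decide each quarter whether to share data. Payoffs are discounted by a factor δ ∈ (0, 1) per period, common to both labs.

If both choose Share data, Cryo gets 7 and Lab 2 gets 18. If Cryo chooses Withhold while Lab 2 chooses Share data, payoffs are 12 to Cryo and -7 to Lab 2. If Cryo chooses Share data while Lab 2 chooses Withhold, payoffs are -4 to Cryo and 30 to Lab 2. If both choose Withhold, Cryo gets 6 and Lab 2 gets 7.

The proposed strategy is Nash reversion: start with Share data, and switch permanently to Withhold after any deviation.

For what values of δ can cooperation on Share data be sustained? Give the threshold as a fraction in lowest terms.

Cryo's threshold: (12−7)/(12−6) = 5/6.
Lab 2's threshold: (30−18)/(30−7) = 12/23.
5/6 > 12/23, so Cryo binds and δ* = 5/6.

5/6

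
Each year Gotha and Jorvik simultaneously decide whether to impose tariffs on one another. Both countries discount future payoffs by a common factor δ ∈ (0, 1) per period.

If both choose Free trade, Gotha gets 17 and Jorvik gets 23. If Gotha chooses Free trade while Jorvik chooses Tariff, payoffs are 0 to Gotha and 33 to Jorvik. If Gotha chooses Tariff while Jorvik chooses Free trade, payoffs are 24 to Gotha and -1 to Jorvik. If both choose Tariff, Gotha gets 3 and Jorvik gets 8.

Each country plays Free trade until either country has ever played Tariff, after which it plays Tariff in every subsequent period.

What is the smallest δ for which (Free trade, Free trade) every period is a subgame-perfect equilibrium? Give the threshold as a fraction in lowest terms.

Gotha: cooperation gives 17 each period; deviation gives 24 once then 3 forever.
  17/(1−δ) ≥ 24 + 3δ/(1−δ) ⇒ δ ≥ 7/21 = 1/3.
Jorvik: cooperation gives 23 each period; deviation gives 33 once then 8 forever.
  δ ≥ 10/25 = 2/5.
Both must hold, so the binding constraint is Jorvik's: δ ≥ 2/5.

2/5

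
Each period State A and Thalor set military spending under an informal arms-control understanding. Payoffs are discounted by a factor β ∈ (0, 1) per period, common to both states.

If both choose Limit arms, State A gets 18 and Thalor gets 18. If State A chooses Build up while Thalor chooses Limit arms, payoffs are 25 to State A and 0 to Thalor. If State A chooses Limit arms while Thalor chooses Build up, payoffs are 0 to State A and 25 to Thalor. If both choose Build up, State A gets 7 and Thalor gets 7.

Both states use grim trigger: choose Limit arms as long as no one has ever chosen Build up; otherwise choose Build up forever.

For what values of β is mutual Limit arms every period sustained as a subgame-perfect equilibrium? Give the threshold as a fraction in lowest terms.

One-period gain from deviating is 25 − 18 = 7. The loss is 18 − 7 = 11 in every subsequent period, with present value 11·β/(1−β).
Deviation is unprofitable when 11·β/(1−β) ≥ 7, i.e. β/(1−β) ≥ 7/11.
Equivalently β ≥ 7/(7+11) = 7/18.

7/18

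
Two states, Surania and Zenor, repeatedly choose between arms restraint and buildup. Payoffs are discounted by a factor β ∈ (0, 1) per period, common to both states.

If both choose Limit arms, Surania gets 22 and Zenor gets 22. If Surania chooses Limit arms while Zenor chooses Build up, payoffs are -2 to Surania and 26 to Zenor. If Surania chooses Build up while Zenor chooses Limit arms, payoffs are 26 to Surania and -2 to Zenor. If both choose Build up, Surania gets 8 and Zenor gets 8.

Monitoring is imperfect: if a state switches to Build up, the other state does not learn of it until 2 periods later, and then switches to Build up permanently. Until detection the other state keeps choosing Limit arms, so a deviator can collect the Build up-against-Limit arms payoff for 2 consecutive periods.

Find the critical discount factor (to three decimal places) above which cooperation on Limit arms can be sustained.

A deviator earns 26 for 2 periods, then 8 forever; cooperating earns 22 forever. Multiplying the IC by (1−β):
22 ≥ 26(1−β^2) + 8β^2, so 18·β^2 ≥ 4 and β^2 ≥ 2/9.
β ≥ (2/9)^(1/2) ≈ 0.471.

0.471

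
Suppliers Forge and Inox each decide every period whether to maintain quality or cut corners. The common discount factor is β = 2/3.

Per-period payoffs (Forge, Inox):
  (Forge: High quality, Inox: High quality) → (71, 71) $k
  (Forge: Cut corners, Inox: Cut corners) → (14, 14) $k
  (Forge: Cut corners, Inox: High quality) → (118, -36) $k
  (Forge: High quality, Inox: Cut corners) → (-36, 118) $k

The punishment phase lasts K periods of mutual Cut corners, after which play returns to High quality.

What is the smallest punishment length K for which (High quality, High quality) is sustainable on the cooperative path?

2

Need Σ_{k=1}^{K} β^k ≥ (118−71)/(71−14) = 0.8246 at β = 2/3.
At K = 1 the sum is 0.6667 < 0.8246; at K = 2 it is 1.1111 ≥ 0.8246.
So the minimum punishment length is K = 2.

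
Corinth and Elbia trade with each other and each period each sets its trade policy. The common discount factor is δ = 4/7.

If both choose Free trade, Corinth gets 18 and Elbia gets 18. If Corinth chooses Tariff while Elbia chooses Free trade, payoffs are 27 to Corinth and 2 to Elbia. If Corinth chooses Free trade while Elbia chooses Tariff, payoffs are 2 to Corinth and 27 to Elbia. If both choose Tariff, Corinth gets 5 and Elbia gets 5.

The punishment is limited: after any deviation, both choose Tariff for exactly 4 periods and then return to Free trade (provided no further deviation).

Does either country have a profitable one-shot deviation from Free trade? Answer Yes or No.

IC: δ+…+δ^4 ≥ (27−18)/(18−5) = 9/13.
At δ = 4/7: partial sum = 1.1912 ≥ 0.6923. Cooperation sustainable.

No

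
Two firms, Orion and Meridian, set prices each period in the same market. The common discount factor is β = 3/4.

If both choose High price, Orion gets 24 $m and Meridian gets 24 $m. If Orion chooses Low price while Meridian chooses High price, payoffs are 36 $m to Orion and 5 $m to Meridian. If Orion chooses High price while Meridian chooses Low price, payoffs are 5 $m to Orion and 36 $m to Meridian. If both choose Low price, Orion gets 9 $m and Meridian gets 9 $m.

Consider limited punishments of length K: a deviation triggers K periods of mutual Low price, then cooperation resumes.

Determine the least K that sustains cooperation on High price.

Need Σ_{k=1}^{K} β^k ≥ (36−24)/(24−9) = 0.8000 at β = 3/4.
At K = 1 the sum is 0.7500 < 0.8000; at K = 2 it is 1.3125 ≥ 0.8000.
So the minimum punishment length is K = 2.

2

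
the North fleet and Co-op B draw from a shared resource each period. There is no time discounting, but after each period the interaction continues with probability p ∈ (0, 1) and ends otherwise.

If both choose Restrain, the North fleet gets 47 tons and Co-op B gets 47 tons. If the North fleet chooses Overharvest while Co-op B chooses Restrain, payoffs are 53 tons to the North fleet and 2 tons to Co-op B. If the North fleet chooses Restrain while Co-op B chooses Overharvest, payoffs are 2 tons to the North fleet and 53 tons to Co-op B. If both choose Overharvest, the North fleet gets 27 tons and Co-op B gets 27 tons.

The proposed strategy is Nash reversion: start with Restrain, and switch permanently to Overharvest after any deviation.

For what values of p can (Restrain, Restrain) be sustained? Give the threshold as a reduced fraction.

3/13

Expected cooperation value is 47 + p·47 + p²·47 + … = 47/(1−p); deviation gives 53 + p·27/(1−p).
47 ≥ 53(1−p) + 27p ⇒ 26p ≥ 6 ⇒ p ≥ 6/26 = 3/13.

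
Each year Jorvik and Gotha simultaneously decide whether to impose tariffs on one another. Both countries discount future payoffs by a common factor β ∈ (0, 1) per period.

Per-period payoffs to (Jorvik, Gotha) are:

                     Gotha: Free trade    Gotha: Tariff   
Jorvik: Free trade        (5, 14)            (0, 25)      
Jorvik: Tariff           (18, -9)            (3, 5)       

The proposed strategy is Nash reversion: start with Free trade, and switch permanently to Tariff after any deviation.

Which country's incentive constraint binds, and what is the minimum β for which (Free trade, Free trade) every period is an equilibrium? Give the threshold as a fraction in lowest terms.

Jorvik; β ≥ 13/15

For Jorvik: deviation gain 18−5 = 13, per-period punishment loss 5−3 = 2. IC gives β ≥ 13/15.
For Gotha: gain 11, loss 9 per period, so β ≥ 11/20.
The tighter constraint is Jorvik's, so cooperation needs β ≥ 13/15.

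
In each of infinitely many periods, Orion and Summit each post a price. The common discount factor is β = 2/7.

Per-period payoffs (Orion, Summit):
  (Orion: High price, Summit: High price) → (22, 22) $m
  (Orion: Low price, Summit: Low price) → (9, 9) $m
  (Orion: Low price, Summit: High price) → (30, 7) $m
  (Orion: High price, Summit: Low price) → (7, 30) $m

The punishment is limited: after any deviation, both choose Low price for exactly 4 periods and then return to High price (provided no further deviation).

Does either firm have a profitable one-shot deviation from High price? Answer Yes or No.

Yes

Comparing payoff streams over the 5 periods until play realigns: cooperate → 22(1+β+…+β^4); deviate → 30 + 9(β+…+β^4).
Cooperation is sustained iff (22−9)(β+…+β^4) ≥ 30−22.
β+…+β^4 = 2/7·(1−(2/7)^4)/(1−2/7) = 0.3973, and (30−22)/(22−9) = 0.6154.
0.3973 < 0.6154, so cooperation is not sustainable.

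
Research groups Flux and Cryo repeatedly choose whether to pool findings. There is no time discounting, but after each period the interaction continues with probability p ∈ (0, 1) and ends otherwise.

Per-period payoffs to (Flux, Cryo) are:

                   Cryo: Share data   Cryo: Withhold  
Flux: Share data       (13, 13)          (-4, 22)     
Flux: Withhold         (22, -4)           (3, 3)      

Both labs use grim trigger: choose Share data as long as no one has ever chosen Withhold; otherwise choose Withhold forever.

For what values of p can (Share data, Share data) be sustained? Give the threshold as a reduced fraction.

9/19

Expected cooperation value is 13 + p·13 + p²·13 + … = 13/(1−p); deviation gives 22 + p·3/(1−p).
13 ≥ 22(1−p) + 3p ⇒ 19p ≥ 9 ⇒ p ≥ 9/19.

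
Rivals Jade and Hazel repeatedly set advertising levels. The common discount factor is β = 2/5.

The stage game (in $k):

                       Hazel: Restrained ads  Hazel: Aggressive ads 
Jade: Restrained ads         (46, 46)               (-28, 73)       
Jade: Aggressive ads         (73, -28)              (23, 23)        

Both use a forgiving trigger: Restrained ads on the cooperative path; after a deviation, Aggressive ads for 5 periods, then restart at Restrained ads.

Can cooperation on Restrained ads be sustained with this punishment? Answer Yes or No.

Comparing payoff streams over the 6 periods until play realigns: cooperate → 46(1+β+…+β^5); deviate → 73 + 23(β+…+β^5).
Cooperation is sustained iff (46−23)(β+…+β^5) ≥ 73−46.
β+…+β^5 = 2/5·(1−(2/5)^5)/(1−2/5) = 0.6598, and (73−46)/(46−23) = 1.1739.
0.6598 < 1.1739, so cooperation is not sustainable.

No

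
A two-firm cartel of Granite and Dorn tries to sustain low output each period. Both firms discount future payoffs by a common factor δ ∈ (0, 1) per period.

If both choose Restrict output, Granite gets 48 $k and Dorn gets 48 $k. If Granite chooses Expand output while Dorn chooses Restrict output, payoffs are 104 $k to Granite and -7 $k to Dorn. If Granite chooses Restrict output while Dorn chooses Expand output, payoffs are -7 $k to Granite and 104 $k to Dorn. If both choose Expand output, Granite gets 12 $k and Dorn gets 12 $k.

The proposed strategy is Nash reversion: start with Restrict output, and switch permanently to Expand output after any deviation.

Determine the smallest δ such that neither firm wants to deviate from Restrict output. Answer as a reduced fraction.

Under grim trigger the critical discount factor is (T−C)/(T−P) with T = 104, C = 48, P = 12.
δ* = (104−48)/(104−12) = 56/92 = 14/23.

14/23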